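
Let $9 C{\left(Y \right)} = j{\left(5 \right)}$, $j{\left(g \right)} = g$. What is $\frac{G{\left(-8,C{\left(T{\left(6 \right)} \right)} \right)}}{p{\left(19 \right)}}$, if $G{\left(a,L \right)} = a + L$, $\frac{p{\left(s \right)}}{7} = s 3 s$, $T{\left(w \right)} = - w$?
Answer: $- \frac{67}{68229} \approx -0.00098199$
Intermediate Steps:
$C{\left(Y \right)} = \frac{5}{9}$ ($C{\left(Y \right)} = \frac{1}{9} \cdot 5 = \frac{5}{9}$)
$p{\left(s \right)} = 21 s^{2}$ ($p{\left(s \right)} = 7 s 3 s = 7 \cdot 3 s s = 7 \cdot 3 s^{2} = 21 s^{2}$)
$G{\left(a,L \right)} = L + a$
$\frac{G{\left(-8,C{\left(T{\left(6 \right)} \right)} \right)}}{p{\left(19 \right)}} = \frac{\frac{5}{9} - 8}{21 \cdot 19^{2}} = - \frac{67}{9 \cdot 21 \cdot 361} = - \frac{67}{9 \cdot 7581} = \left(- \frac{67}{9}\right) \frac{1}{7581} = - \frac{67}{68229}$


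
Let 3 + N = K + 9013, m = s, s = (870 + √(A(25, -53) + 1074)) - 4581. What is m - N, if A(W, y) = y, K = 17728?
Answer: -30449 + √1021 ≈ -30417.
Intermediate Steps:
s = -3711 + √1021 (s = (870 + √(-53 + 1074)) - 4581 = (870 + √1021) - 4581 = -3711 + √1021 ≈ -3679.0)
m = -3711 + √1021 ≈ -3679.0
N = 26738 (N = -3 + (17728 + 9013) = -3 + 26741 = 26738)
m - N = (-3711 + √1021) - 1*26738 = (-3711 + √1021) - 26738 = -30449 + √1021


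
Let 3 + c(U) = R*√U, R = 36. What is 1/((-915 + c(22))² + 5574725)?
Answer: 6445961/41454302226769 + 66096*√22/41454302226769 ≈ 1.6297e-7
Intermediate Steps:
c(U) = -3 + 36*√U
1/((-915 + c(22))² + 5574725) = 1/((-915 + (-3 + 36*√22))² + 5574725) = 1/((-918 + 36*√22)² + 5574725) = 1/(5574725 + (-918 + 36*√22)²)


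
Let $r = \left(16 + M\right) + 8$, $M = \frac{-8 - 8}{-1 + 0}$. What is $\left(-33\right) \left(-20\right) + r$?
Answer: $700$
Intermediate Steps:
$M = 16$ ($M = - \frac{16}{-1} = \left(-16\right) \left(-1\right) = 16$)
$r = 40$ ($r = \left(16 + 16\right) + 8 = 32 + 8 = 40$)
$\left(-33\right) \left(-20\right) + r = \left(-33\right) \left(-20\right) + 40 = 660 + 40 = 700$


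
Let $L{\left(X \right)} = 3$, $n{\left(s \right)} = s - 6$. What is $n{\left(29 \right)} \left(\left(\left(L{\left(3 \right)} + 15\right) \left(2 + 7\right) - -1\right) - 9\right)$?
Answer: $3542$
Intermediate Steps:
$n{\left(s \right)} = -6 + s$
$n{\left(29 \right)} \left(\left(\left(L{\left(3 \right)} + 15\right) \left(2 + 7\right) - -1\right) - 9\right) = \left(-6 + 29\right) \left(\left(\left(3 + 15\right) \left(2 + 7\right) - -1\right) - 9\right) = 23 \left(\left(18 \cdot 9 + \left(-3 + 4\right)\right) - 9\right) = 23 \left(\left(162 + 1\right) - 9\right) = 23 \left(163 - 9\right) = 23 \cdot 154 = 3542$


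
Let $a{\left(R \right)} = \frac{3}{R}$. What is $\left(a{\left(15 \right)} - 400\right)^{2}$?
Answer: $\frac{3996001}{25} \approx 1.5984 \cdot 10^{5}$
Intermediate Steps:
$\left(a{\left(15 \right)} - 400\right)^{2} = \left(\frac{3}{15} - 400\right)^{2} = \left(3 \cdot \frac{1}{15} - 400\right)^{2} = \left(\frac{1}{5} - 400\right)^{2} = \left(- \frac{1999}{5}\right)^{2} = \frac{3996001}{25}$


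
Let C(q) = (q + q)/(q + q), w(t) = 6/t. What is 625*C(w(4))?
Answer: 625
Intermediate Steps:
C(q) = 1 (C(q) = (2*q)/((2*q)) = (2*q)*(1/(2*q)) = 1)
625*C(w(4)) = 625*1 = 625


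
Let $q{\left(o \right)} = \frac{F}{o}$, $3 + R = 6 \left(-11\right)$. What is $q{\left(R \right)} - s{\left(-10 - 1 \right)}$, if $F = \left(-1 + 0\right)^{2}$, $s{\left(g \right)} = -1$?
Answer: $\frac{68}{69} \approx 0.98551$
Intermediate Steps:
$F = 1$ ($F = \left(-1\right)^{2} = 1$)
$R = -69$ ($R = -3 + 6 \left(-11\right) = -3 - 66 = -69$)
$q{\left(o \right)} = \frac{1}{o}$ ($q{\left(o \right)} = 1 \frac{1}{o} = \frac{1}{o}$)
$q{\left(R \right)} - s{\left(-10 - 1 \right)} = \frac{1}{-69} - -1 = - \frac{1}{69} + 1 = \frac{68}{69}$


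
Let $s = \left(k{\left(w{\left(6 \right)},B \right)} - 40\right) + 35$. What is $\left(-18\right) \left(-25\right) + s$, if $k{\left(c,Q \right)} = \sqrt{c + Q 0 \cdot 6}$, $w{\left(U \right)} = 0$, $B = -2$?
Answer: $445$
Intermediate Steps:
$k{\left(c,Q \right)} = \sqrt{c}$ ($k{\left(c,Q \right)} = \sqrt{c + 0 \cdot 6} = \sqrt{c + 0} = \sqrt{c}$)
$s = -5$ ($s = \left(\sqrt{0} - 40\right) + 35 = \left(0 - 40\right) + 35 = -40 + 35 = -5$)
$\left(-18\right) \left(-25\right) + s = \left(-18\right) \left(-25\right) - 5 = 450 - 5 = 445$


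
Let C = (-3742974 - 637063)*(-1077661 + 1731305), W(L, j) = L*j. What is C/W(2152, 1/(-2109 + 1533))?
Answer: 206134913147616/269 ≈ 7.6630e+11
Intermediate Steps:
C = -2862984904828 (C = -4380037*653644 = -2862984904828)
C/W(2152, 1/(-2109 + 1533)) = -2862984904828/(2152/(-2109 + 1533)) = -2862984904828/(2152/(-576)) = -2862984904828/(2152*(-1/576)) = -2862984904828/(-269/72) = -2862984904828*(-72/269) = 206134913147616/269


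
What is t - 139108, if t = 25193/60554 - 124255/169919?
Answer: -1431323727595511/10289275126 ≈ -1.3911e+5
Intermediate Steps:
t = -3243367903/10289275126 (t = 25193*(1/60554) - 124255*1/169919 = 25193/60554 - 124255/169919 = -3243367903/10289275126 ≈ -0.31522)
t - 139108 = -3243367903/10289275126 - 139108 = -1431323727595511/10289275126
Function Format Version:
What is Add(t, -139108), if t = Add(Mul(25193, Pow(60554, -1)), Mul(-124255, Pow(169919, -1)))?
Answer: Rational(-1431323727595511, 10289275126) ≈ -1.3911e+5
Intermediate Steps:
t = Rational(-3243367903, 10289275126) (t = Add(Mul(25193, Rational(1, 60554)), Mul(-124255, Rational(1, 169919))) = Add(Rational(25193, 60554), Rational(-124255, 169919)) = Rational(-3243367903, 10289275126) ≈ -0.31522)
Add(t, -139108) = Add(Rational(-3243367903, 10289275126), -139108) = Rational(-1431323727595511, 10289275126)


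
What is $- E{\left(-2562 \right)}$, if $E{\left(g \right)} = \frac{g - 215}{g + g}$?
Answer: $- \frac{2777}{5124} \approx -0.54196$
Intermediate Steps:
$E{\left(g \right)} = \frac{-215 + g}{2 g}$
$- E{\left(-2562 \right)} = - \frac{-215 - 2562}{2 \left(-2562\right)} = - \frac{\left(-1\right) \left(-2777\right)}{2 \cdot 2562} = \left(-1\right) \frac{2777}{5124} = - \frac{2777}{5124}$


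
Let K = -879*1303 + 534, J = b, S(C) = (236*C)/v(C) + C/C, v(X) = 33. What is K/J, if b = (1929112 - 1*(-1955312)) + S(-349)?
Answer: -37778499/128103661 ≈ -0.29491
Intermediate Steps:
S(C) = 1 + 236*C/33 (S(C) = (236*C)/33 + C/C = (236*C)*(1/33) + 1 = 236*C/33 + 1 = 1 + 236*C/33)
b = 128103661/33 (b = (1929112 - 1*(-1955312)) + (1 + (236/33)*(-349)) = (1929112 + 1955312) + (1 - 82364/33) = 3884424 - 82331/33 = 128103661/33 ≈ 3.8819e+6)
J = 128103661/33 ≈ 3.8819e+6
K = -1144803 (K = -1145337 + 534 = -1144803)
K/J = -1144803/128103661/33 = -1144803*33/128103661 = -37778499/128103661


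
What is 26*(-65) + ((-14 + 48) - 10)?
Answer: -1666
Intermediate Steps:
26*(-65) + ((-14 + 48) - 10) = -1690 + (34 - 10) = -1690 + 24 = -1666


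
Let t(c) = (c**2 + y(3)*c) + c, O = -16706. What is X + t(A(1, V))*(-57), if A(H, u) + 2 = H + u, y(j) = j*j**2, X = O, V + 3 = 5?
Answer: -18359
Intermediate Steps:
V = 2 (V = -3 + 5 = 2)
X = -16706
y(j) = j**3
A(H, u) = -2 + H + u (A(H, u) = -2 + (H + u) = -2 + H + u)
t(c) = c**2 + 28*c (t(c) = (c**2 + 3**3*c) + c = (c**2 + 27*c) + c = c**2 + 28*c)
X + t(A(1, V))*(-57) = -16706 + ((-2 + 1 + 2)*(28 + (-2 + 1 + 2)))*(-57) = -16706 + (1*(28 + 1))*(-57) = -16706 + (1*29)*(-57) = -16706 + 29*(-57) = -16706 - 1653 = -18359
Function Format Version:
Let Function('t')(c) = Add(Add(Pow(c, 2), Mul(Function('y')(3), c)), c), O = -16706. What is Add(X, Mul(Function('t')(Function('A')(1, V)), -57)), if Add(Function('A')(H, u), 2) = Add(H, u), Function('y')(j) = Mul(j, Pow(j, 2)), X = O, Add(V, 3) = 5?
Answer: -18359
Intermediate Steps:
V = 2 (V = Add(-3, 5) = 2)
X = -16706
Function('y')(j) = Pow(j, 3)
Function('A')(H, u) = Add(-2, H, u) (Function('A')(H, u) = Add(-2, Add(H, u)) = Add(-2, H, u))
Function('t')(c) = Add(Pow(c, 2), Mul(28, c)) (Function('t')(c) = Add(Add(Pow(c, 2), Mul(Pow(3, 3), c)), c) = Add(Add(Pow(c, 2), Mul(27, c)), c) = Add(Pow(c, 2), Mul(28, c)))
Add(X, Mul(Function('t')(Function('A')(1, V)), -57)) = Add(-16706, Mul(Mul(Add(-2, 1, 2), Add(28, Add(-2, 1, 2))), -57)) = Add(-16706, Mul(Mul(1, Add(28, 1)), -57)) = Add(-16706, Mul(Mul(1, 29), -57)) = Add(-16706, Mul(29, -57)) = Add(-16706, -1653) = -18359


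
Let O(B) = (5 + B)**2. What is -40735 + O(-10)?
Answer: -40710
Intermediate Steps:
-40735 + O(-10) = -40735 + (5 - 10)**2 = -40735 + (-5)**2 = -40735 + 25 = -40710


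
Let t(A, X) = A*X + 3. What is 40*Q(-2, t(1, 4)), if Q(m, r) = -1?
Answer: -40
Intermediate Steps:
t(A, X) = 3 + A*X
40*Q(-2, t(1, 4)) = 40*(-1) = -40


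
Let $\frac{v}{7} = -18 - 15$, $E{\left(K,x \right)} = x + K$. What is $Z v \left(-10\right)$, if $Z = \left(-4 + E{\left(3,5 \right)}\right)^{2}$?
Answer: $36960$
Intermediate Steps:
$E{\left(K,x \right)} = K + x$
$v = -231$ ($v = 7 \left(-18 - 15\right) = 7 \left(-33\right) = -231$)
$Z = 16$ ($Z = \left(-4 + \left(3 + 5\right)\right)^{2} = \left(-4 + 8\right)^{2} = 4^{2} = 16$)
$Z v \left(-10\right) = 16 \left(-231\right) \left(-10\right) = \left(-3696\right) \left(-10\right) = 36960$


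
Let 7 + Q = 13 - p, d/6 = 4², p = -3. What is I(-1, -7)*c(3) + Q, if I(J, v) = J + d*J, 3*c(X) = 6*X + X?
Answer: -670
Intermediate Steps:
c(X) = 7*X/3 (c(X) = (6*X + X)/3 = (7*X)/3 = 7*X/3)
d = 96 (d = 6*4² = 6*16 = 96)
Q = 9 (Q = -7 + (13 - 1*(-3)) = -7 + (13 + 3) = -7 + 16 = 9)
I(J, v) = 97*J (I(J, v) = J + 96*J = 97*J)
I(-1, -7)*c(3) + Q = (97*(-1))*((7/3)*3) + 9 = -97*7 + 9 = -679 + 9 = -670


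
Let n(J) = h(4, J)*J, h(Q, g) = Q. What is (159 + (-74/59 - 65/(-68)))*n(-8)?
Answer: -5093688/1003 ≈ -5078.5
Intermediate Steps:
n(J) = 4*J
(159 + (-74/59 - 65/(-68)))*n(-8) = (159 + (-74/59 - 65/(-68)))*(4*(-8)) = (159 + (-74*1/59 - 65*(-1/68)))*(-32) = (159 + (-74/59 + 65/68))*(-32) = (159 - 1197/4012)*(-32) = (636711/4012)*(-32) = -5093688/1003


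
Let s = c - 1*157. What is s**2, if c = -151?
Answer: 94864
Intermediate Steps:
s = -308 (s = -151 - 1*157 = -151 - 157 = -308)
s**2 = (-308)**2 = 94864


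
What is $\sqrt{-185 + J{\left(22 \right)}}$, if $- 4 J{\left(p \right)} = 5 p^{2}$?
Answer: $i \sqrt{790} \approx 28.107 i$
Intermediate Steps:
$J{\left(p \right)} = - \frac{5 p^{2}}{4}$
$\sqrt{-185 + J{\left(22 \right)}} = \sqrt{-185 - \frac{5 \cdot 22^{2}}{4}} = \sqrt{-185 - 605} = \sqrt{-790} = i \sqrt{790}$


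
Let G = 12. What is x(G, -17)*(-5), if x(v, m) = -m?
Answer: -85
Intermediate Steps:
x(G, -17)*(-5) = -1*(-17)*(-5) = 17*(-5) = -85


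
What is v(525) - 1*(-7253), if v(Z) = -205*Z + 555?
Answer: -99817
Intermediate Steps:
v(Z) = 555 - 205*Z
v(525) - 1*(-7253) = (555 - 205*525) - 1*(-7253) = (555 - 107625) + 7253 = -107070 + 7253 = -99817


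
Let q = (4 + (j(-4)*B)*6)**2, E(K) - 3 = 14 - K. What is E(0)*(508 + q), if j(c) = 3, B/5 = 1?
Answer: 158848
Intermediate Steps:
B = 5 (B = 5*1 = 5)
E(K) = 17 - K (E(K) = 3 + (14 - K) = 17 - K)
q = 8836 (q = (4 + (3*5)*6)**2 = (4 + 15*6)**2 = (4 + 90)**2 = 94**2 = 8836)
E(0)*(508 + q) = (17 - 1*0)*(508 + 8836) = (17 + 0)*9344 = 17*9344 = 158848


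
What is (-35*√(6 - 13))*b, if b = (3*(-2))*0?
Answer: 0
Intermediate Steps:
b = 0 (b = -6*0 = 0)
(-35*√(6 - 13))*b = -35*√(6 - 13)*0 = -35*I*√7*0 = 0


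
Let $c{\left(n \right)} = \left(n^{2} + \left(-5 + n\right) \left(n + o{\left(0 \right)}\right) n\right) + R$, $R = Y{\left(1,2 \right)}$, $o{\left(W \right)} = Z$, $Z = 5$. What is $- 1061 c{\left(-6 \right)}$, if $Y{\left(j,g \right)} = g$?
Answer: $29708$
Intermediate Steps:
$o{\left(W \right)} = 5$
$R = 2$
$c{\left(n \right)} = 2 + n^{2} + n \left(-5 + n\right) \left(5 + n\right)$ ($c{\left(n \right)} = \left(n^{2} + \left(-5 + n\right) \left(n + 5\right) n\right) + 2 = \left(n^{2} + \left(-5 + n\right) \left(5 + n\right) n\right) + 2 = \left(n^{2} + n \left(-5 + n\right) \left(5 + n\right)\right) + 2 = 2 + n^{2} + n \left(-5 + n\right) \left(5 + n\right)$)
$- 1061 c{\left(-6 \right)} = - 1061 \left(2 + \left(-6\right)^{2} + \left(-6\right)^{3} - -150\right) = - 1061 \left(2 + 36 - 216 + 150\right) = \left(-1061\right) \left(-28\right) = 29708$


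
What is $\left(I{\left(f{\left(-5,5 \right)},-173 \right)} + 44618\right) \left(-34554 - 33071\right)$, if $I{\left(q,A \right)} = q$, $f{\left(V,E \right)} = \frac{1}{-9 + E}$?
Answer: $- \frac{12069101375}{4} \approx -3.0173 \cdot 10^{9}$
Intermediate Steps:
$\left(I{\left(f{\left(-5,5 \right)},-173 \right)} + 44618\right) \left(-34554 - 33071\right) = \left(\frac{1}{-9 + 5} + 44618\right) \left(-34554 - 33071\right) = \left(\frac{1}{-4} + 44618\right) \left(-67625\right) = \left(- \frac{1}{4} + 44618\right) \left(-67625\right) = \frac{178471}{4} \left(-67625\right) = - \frac{12069101375}{4}$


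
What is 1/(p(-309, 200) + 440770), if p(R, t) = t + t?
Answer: 1/441170 ≈ 2.2667e-6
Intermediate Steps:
p(R, t) = 2*t
1/(p(-309, 200) + 440770) = 1/(2*200 + 440770) = 1/(400 + 440770) = 1/441170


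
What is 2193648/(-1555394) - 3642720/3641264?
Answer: -426672385086/176987505563 ≈ -2.4107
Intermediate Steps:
2193648/(-1555394) - 3642720/3641264 = 2193648*(-1/1555394) - 3642720*1/3641264 = -1096824/777697 - 227670/227579 = -426672385086/176987505563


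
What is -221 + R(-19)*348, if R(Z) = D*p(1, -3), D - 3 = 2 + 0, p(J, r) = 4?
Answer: 6739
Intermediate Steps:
D = 5 (D = 3 + (2 + 0) = 3 + 2 = 5)
R(Z) = 20 (R(Z) = 5*4 = 20)
-221 + R(-19)*348 = -221 + 20*348 = -221 + 6960 = 6739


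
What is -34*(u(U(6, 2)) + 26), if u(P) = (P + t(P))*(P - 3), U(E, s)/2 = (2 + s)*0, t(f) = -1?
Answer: -986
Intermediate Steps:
U(E, s) = 0 (U(E, s) = 2*((2 + s)*0) = 2*0 = 0)
u(P) = (-1 + P)*(-3 + P) (u(P) = (P - 1)*(P - 3) = (-1 + P)*(-3 + P))
-34*(u(U(6, 2)) + 26) = -34*((3 + 0² - 4*0) + 26) = -34*((3 + 0 + 0) + 26) = -34*(3 + 26) = -34*29 = -986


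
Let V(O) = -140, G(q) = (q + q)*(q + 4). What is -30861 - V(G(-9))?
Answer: -30721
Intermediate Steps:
G(q) = 2*q*(4 + q) (G(q) = (2*q)*(4 + q) = 2*q*(4 + q))
-30861 - V(G(-9)) = -30861 - 1*(-140) = -30861 + 140 = -30721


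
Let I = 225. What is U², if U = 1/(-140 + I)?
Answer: 1/7225 ≈ 0.00013841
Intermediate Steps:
U = 1/85 (U = 1/(-140 + 225) = 1/85 ≈ 0.011765)
U² = (1/85)² = 1/7225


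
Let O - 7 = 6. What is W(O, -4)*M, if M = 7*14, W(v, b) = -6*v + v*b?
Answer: -12740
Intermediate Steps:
O = 13 (O = 7 + 6 = 13)
W(v, b) = -6*v + b*v
M = 98
W(O, -4)*M = (13*(-6 - 4))*98 = (13*(-10))*98 = -130*98 = -12740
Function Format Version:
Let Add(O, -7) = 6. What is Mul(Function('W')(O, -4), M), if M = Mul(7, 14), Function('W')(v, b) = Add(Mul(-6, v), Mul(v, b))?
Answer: -12740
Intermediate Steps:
O = 13 (O = Add(7, 6) = 13)
Function('W')(v, b) = Add(Mul(-6, v), Mul(b, v))
M = 98
Mul(Function('W')(O, -4), M) = Mul(Mul(13, Add(-6, -4)), 98) = Mul(Mul(13, -10), 98) = Mul(-130, 98) = -12740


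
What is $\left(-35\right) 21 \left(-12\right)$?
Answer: $8820$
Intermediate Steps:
$\left(-35\right) 21 \left(-12\right) = \left(-735\right) \left(-12\right) = 8820$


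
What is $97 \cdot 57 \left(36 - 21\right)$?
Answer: $82935$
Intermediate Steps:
$97 \cdot 57 \left(36 - 21\right) = 5529 \left(36 - 21\right) = 5529 \cdot 15 = 82935$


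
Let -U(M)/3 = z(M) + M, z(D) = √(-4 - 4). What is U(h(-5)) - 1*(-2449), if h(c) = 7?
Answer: 2428 - 6*I*√2 ≈ 2428.0 - 8.4853*I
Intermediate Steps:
z(D) = 2*I*√2 (z(D) = √(-8) = 2*I*√2)
U(M) = -3*M - 6*I*√2 (U(M) = -3*(2*I*√2 + M) = -3*(M + 2*I*√2) = -3*M - 6*I*√2)
U(h(-5)) - 1*(-2449) = (-3*7 - 6*I*√2) - 1*(-2449) = (-21 - 6*I*√2) + 2449 = 2428 - 6*I*√2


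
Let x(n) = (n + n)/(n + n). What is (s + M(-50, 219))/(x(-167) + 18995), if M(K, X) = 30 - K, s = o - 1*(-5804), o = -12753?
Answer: -6869/18996 ≈ -0.36160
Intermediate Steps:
x(n) = 1 (x(n) = (2*n)/((2*n)) = (2*n)*(1/(2*n)) = 1)
s = -6949 (s = -12753 - 1*(-5804) = -12753 + 5804 = -6949)
(s + M(-50, 219))/(x(-167) + 18995) = (-6949 + (30 - 1*(-50)))/(1 + 18995) = (-6949 + (30 + 50))/18996 = (-6949 + 80)*(1/18996) = -6869*1/18996 = -6869/18996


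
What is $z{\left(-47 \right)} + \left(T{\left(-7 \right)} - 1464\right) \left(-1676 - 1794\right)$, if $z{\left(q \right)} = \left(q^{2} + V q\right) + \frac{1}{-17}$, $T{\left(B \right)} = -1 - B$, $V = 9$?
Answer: $\frac{86037781}{17} \approx 5.061 \cdot 10^{6}$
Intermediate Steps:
$z{\left(q \right)} = - \frac{1}{17} + q^{2} + 9 q$ ($z{\left(q \right)} = \left(q^{2} + 9 q\right) + \frac{1}{-17} = \left(q^{2} + 9 q\right) - \frac{1}{17} = - \frac{1}{17} + q^{2} + 9 q$)
$z{\left(-47 \right)} + \left(T{\left(-7 \right)} - 1464\right) \left(-1676 - 1794\right) = \left(- \frac{1}{17} + \left(-47\right)^{2} + 9 \left(-47\right)\right) + \left(\left(-1 - -7\right) - 1464\right) \left(-1676 - 1794\right) = \left(- \frac{1}{17} + 2209 - 423\right) + \left(\left(-1 + 7\right) - 1464\right) \left(-3470\right) = \frac{30361}{17} + \left(6 - 1464\right) \left(-3470\right) = \frac{30361}{17} - -5059260 = \frac{30361}{17} + 5059260 = \frac{86037781}{17}$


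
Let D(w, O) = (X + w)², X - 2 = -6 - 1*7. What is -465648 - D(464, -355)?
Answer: -670857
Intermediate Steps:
X = -11 (X = 2 + (-6 - 1*7) = 2 + (-6 - 7) = 2 - 13 = -11)
D(w, O) = (-11 + w)²
-465648 - D(464, -355) = -465648 - (-11 + 464)² = -465648 - 1*453² = -465648 - 1*205209 = -465648 - 205209 = -670857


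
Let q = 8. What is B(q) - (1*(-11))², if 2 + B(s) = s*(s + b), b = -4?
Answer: -91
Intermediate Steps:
B(s) = -2 + s*(-4 + s) (B(s) = -2 + s*(s - 4) = -2 + s*(-4 + s))
B(q) - (1*(-11))² = (-2 + 8² - 4*8) - (1*(-11))² = (-2 + 64 - 32) - 1*(-11)² = 30 - 1*121 = 30 - 121 = -91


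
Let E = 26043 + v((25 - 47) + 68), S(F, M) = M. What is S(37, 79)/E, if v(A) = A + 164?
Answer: 79/26253 ≈ 0.0030092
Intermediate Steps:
v(A) = 164 + A
E = 26253 (E = 26043 + (164 + ((25 - 47) + 68)) = 26043 + (164 + (-22 + 68)) = 26043 + (164 + 46) = 26043 + 210 = 26253)
S(37, 79)/E = 79/26253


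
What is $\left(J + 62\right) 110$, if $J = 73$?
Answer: $14850$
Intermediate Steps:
$\left(J + 62\right) 110 = \left(73 + 62\right) 110 = 135 \cdot 110 = 14850$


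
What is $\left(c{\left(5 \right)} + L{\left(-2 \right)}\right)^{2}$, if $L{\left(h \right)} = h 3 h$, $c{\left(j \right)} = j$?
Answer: $289$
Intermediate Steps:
$L{\left(h \right)} = 3 h^{2}$ ($L{\left(h \right)} = 3 h h = 3 h^{2}$)
$\left(c{\left(5 \right)} + L{\left(-2 \right)}\right)^{2} = \left(5 + 3 \left(-2\right)^{2}\right)^{2} = \left(5 + 3 \cdot 4\right)^{2} = \left(5 + 12\right)^{2} = 17^{2} = 289$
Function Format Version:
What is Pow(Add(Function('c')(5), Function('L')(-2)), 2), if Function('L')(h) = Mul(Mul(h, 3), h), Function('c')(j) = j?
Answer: 289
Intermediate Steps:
Function('L')(h) = Mul(3, Pow(h, 2)) (Function('L')(h) = Mul(Mul(3, h), h) = Mul(3, Pow(h, 2)))
Pow(Add(Function('c')(5), Function('L')(-2)), 2) = Pow(Add(5, Mul(3, Pow(-2, 2))), 2) = Pow(Add(5, Mul(3, 4)), 2) = Pow(Add(5, 12), 2) = Pow(17, 2) = 289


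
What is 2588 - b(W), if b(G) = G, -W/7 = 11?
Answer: 2665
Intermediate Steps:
W = -77 (W = -7*11 = -77)
2588 - b(W) = 2588 - 1*(-77) = 2588 + 77 = 2665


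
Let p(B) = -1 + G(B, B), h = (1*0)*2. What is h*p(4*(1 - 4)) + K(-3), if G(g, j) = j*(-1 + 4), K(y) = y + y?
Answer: -6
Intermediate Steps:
K(y) = 2*y
h = 0 (h = 0*2 = 0)
G(g, j) = 3*j (G(g, j) = j*3 = 3*j)
p(B) = -1 + 3*B
h*p(4*(1 - 4)) + K(-3) = 0*(-1 + 3*(4*(1 - 4))) + 2*(-3) = 0*(-1 + 3*(4*(-3))) - 6 = 0*(-1 + 3*(-12)) - 6 = 0*(-1 - 36) - 6 = 0*(-37) - 6 = 0 - 6 = -6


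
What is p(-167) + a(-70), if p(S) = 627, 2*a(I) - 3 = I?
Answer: 1187/2 ≈ 593.50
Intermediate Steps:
a(I) = 3/2 + I/2
p(-167) + a(-70) = 627 + (3/2 + (½)*(-70)) = 627 + (3/2 - 35) = 627 - 67/2 = 1187/2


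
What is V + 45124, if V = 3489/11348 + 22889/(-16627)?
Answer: 8513938803535/188683196 ≈ 45123.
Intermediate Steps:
V = -201732769/188683196 (V = 3489*(1/11348) + 22889*(-1/16627) = 3489/11348 - 22889/16627 = -201732769/188683196 ≈ -1.0692)
V + 45124 = -201732769/188683196 + 45124 = 8513938803535/188683196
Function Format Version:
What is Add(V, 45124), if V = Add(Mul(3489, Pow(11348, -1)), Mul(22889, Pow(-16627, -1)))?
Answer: Rational(8513938803535, 188683196) ≈ 45123.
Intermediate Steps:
V = Rational(-201732769, 188683196) (V = Add(Mul(3489, Rational(1, 11348)), Mul(22889, Rational(-1, 16627))) = Add(Rational(3489, 11348), Rational(-22889, 16627)) = Rational(-201732769, 188683196) ≈ -1.0692)
Add(V, 45124) = Add(Rational(-201732769, 188683196), 45124) = Rational(8513938803535, 188683196)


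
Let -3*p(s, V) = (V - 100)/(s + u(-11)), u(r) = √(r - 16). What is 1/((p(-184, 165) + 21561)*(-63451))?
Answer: -6574998147/8995087148809263772 + 585*I*√3/8995087148809263772 ≈ -7.3095e-10 + 1.1264e-16*I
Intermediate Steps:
u(r) = √(-16 + r)
p(s, V) = -(-100 + V)/(3*(s + 3*I*√3)) (p(s, V) = -(V - 100)/(3*(s + √(-16 - 11))) = -(-100 + V)/(3*(s + √(-27))) = -(-100 + V)/(3*(s + 3*I*√3)))
1/((p(-184, 165) + 21561)*(-63451)) = 1/(((100 - 1*165)/(3*(-184 + 3*I*√3)) + 21561)*(-63451)) = -1/63451/((100 - 165)/(3*(-184 + 3*I*√3)) + 21561) = -1/63451/((⅓)*(-65)/(-184 + 3*I*√3) + 21561) = -1/63451/(-65/(3*(-184 + 3*I*√3)) + 21561) = -1/63451/(21561 - 65/(3*(-184 + 3*I*√3))) = -1/(63451*(21561 - 65/(3*(-184 + 3*I*√3))))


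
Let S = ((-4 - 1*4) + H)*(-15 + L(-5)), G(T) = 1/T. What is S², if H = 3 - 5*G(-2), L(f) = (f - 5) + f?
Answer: 5625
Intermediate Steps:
L(f) = -5 + 2*f (L(f) = (-5 + f) + f = -5 + 2*f)
H = 11/2 (H = 3 - 5/(-2) = 3 - 5*(-½) = 3 + 5/2 = 11/2 ≈ 5.5000)
S = 75 (S = ((-4 - 1*4) + 11/2)*(-15 + (-5 + 2*(-5))) = ((-4 - 4) + 11/2)*(-15 + (-5 - 10)) = (-8 + 11/2)*(-15 - 15) = -5/2*(-30) = 75)
S² = 75² = 5625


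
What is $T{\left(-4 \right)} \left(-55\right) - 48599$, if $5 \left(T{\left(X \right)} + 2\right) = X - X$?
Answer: $-48489$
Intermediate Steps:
$T{\left(X \right)} = -2$ ($T{\left(X \right)} = -2 + \frac{X - X}{5} = -2 + \frac{1}{5} \cdot 0 = -2 + 0 = -2$)
$T{\left(-4 \right)} \left(-55\right) - 48599 = \left(-2\right) \left(-55\right) - 48599 = 110 - 48599 = -48489$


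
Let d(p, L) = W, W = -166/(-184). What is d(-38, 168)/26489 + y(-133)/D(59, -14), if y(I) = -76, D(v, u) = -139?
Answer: 185222625/338741332 ≈ 0.54680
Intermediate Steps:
W = 83/92 (W = -166*(-1/184) = 83/92 ≈ 0.90217)
d(p, L) = 83/92
d(-38, 168)/26489 + y(-133)/D(59, -14) = (83/92)/26489 - 76/(-139) = (83/92)*(1/26489) - 76*(-1/139) = 83/2436988 + 76/139 = 185222625/338741332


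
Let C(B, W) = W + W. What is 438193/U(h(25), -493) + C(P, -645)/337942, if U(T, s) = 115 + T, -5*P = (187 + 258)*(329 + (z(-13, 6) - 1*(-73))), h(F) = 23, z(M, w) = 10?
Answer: 74041820393/23317998 ≈ 3175.3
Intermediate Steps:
P = -36668 (P = -(187 + 258)*(329 + (10 - 1*(-73)))/5 = -89*(329 + (10 + 73)) = -89*(329 + 83) = -89*412 = -⅕*183340 = -36668)
C(B, W) = 2*W
438193/U(h(25), -493) + C(P, -645)/337942 = 438193/(115 + 23) + (2*(-645))/337942 = 438193/138 - 1290*1/337942 = 438193*(1/138) - 645/168971 = 438193/138 - 645/168971 = 74041820393/23317998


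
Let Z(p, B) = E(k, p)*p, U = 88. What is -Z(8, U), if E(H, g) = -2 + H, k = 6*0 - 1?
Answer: 24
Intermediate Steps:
k = -1 (k = 0 - 1 = -1)
Z(p, B) = -3*p (Z(p, B) = (-2 - 1)*p = -3*p)
-Z(8, U) = -(-3)*8 = -1*(-24) = 24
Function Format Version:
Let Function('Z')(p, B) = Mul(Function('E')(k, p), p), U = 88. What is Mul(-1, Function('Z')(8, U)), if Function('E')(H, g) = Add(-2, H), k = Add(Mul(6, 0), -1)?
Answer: 24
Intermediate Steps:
k = -1 (k = Add(0, -1) = -1)
Function('Z')(p, B) = Mul(-3, p) (Function('Z')(p, B) = Mul(Add(-2, -1), p) = Mul(-3, p))
Mul(-1, Function('Z')(8, U)) = Mul(-1, Mul(-3, 8)) = Mul(-1, -24) = 24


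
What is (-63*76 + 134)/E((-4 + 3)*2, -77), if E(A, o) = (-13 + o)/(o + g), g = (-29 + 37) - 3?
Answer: -18616/5 ≈ -3723.2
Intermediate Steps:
g = 5 (g = 8 - 3 = 5)
E(A, o) = (-13 + o)/(5 + o) (E(A, o) = (-13 + o)/(o + 5) = (-13 + o)/(5 + o))
(-63*76 + 134)/E((-4 + 3)*2, -77) = (-63*76 + 134)/(((-13 - 77)/(5 - 77))) = (-4788 + 134)/((-90/(-72))) = -4654/((-1/72*(-90))) = -4654/5/4 = -4654*4/5 = -18616/5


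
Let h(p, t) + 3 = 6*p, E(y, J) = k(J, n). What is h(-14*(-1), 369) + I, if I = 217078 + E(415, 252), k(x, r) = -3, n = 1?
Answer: 217156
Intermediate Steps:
E(y, J) = -3
h(p, t) = -3 + 6*p
I = 217075 (I = 217078 - 3 = 217075)
h(-14*(-1), 369) + I = (-3 + 6*(-14*(-1))) + 217075 = (-3 + 6*14) + 217075 = (-3 + 84) + 217075 = 81 + 217075 = 217156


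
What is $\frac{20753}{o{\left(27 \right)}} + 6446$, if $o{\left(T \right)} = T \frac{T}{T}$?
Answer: $\frac{194795}{27} \approx 7214.6$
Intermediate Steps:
$o{\left(T \right)} = T$ ($o{\left(T \right)} = T 1 = T$)
$\frac{20753}{o{\left(27 \right)}} + 6446 = \frac{20753}{27} + 6446 = \frac{194795}{27}$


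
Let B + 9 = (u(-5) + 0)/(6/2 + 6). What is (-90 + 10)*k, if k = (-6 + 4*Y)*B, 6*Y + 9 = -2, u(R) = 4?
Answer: -246400/27 ≈ -9125.9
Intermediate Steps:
Y = -11/6 (Y = -3/2 + (1/6)*(-2) = -3/2 - 1/3 = -11/6 ≈ -1.8333)
B = -77/9 (B = -9 + (4 + 0)/(6/2 + 6) = -9 + 4/(6*(1/2) + 6) = -9 + 4/(3 + 6) = -9 + 4/9 = -77/9 ≈ -8.5556)
k = 3080/27 (k = (-6 + 4*(-11/6))*(-77/9) = (-6 - 22/3)*(-77/9) = -40/3*(-77/9) = 3080/27 ≈ 114.07)
(-90 + 10)*k = (-90 + 10)*(3080/27) = -80*3080/27 = -246400/27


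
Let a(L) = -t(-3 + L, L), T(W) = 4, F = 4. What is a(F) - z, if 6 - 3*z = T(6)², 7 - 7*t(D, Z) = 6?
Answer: 67/21 ≈ 3.1905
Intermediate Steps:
t(D, Z) = ⅐ (t(D, Z) = 1 - ⅐*6 = 1 - 6/7 = ⅐)
a(L) = -⅐ (a(L) = -1*⅐ = -⅐)
z = -10/3 (z = 2 - ⅓*4² = 2 - ⅓*16 = 2 - 16/3 = -10/3 ≈ -3.3333)
a(F) - z = -⅐ - 1*(-10/3) = -⅐ + 10/3 = 67/21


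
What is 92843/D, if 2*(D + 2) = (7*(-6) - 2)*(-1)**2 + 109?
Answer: 185686/61 ≈ 3044.0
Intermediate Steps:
D = 61/2 (D = -2 + ((7*(-6) - 2)*(-1)**2 + 109)/2 = -2 + ((-42 - 2)*1 + 109)/2 = -2 + (-44*1 + 109)/2 = -2 + (-44 + 109)/2 = -2 + (1/2)*65 = -2 + 65/2 = 61/2 ≈ 30.500)
92843/D = 92843/(61/2) = 92843*(2/61) = 185686/61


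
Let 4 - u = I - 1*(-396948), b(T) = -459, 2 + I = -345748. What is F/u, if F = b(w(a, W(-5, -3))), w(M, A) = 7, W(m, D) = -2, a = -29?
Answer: 459/51194 ≈ 0.0089659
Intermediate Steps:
I = -345750 (I = -2 - 345748 = -345750)
F = -459
u = -51194 (u = 4 - (-345750 - 1*(-396948)) = 4 - (-345750 + 396948) = 4 - 1*51198 = 4 - 51198 = -51194)
F/u = -459/(-51194) = -459*(-1/51194) = 459/51194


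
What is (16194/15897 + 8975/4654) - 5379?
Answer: -132581775117/24661546 ≈ -5376.1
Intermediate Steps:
(16194/15897 + 8975/4654) - 5379 = (16194*(1/15897) + 8975*(1/4654)) - 5379 = (5398/5299 + 8975/4654) - 5379 = 72680817/24661546 - 5379 = -132581775117/24661546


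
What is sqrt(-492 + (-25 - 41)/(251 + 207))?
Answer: I*sqrt(25808529)/229 ≈ 22.184*I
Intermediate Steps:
sqrt(-492 + (-25 - 41)/(251 + 207)) = sqrt(-492 - 66/458) = sqrt(-492 - 66*1/458) = sqrt(-492 - 33/229) = sqrt(-112701/229) = I*sqrt(25808529)/229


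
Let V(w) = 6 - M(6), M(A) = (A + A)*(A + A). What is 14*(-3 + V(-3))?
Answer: -1974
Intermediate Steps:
M(A) = 4*A**2 (M(A) = (2*A)*(2*A) = 4*A**2)
V(w) = -138 (V(w) = 6 - 4*6**2 = 6 - 4*36 = 6 - 1*144 = 6 - 144 = -138)
14*(-3 + V(-3)) = 14*(-3 - 138) = 14*(-141) = -1974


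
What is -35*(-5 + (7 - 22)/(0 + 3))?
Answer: 350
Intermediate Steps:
-35*(-5 + (7 - 22)/(0 + 3)) = -35*(-5 - 15/3) = -35*(-5 - 15*⅓) = -35*(-5 - 5) = -35*(-10) = 350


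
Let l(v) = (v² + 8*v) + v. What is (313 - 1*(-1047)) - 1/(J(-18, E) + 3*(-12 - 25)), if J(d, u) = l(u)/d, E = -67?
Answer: 4001129/2942 ≈ 1360.0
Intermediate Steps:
l(v) = v² + 9*v
J(d, u) = u*(9 + u)/d (J(d, u) = (u*(9 + u))/d = u*(9 + u)/d)
(313 - 1*(-1047)) - 1/(J(-18, E) + 3*(-12 - 25)) = (313 - 1*(-1047)) - 1/(-67*(9 - 67)/(-18) + 3*(-12 - 25)) = (313 + 1047) - 1/(-67*(-1/18)*(-58) + 3*(-37)) = 1360 - 1/(-1943/9 - 111) = 1360 - 1/(-2942/9) = 1360 - 1*(-9/2942) = 1360 + 9/2942 = 4001129/2942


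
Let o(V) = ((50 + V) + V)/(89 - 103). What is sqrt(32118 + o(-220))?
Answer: sqrt(1575147)/7 ≈ 179.29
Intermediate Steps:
o(V) = -25/7 - V/7 (o(V) = (50 + 2*V)/(-14) = (50 + 2*V)*(-1/14) = -25/7 - V/7)
sqrt(32118 + o(-220)) = sqrt(32118 + (-25/7 - 1/7*(-220))) = sqrt(32118 + (-25/7 + 220/7)) = sqrt(32118 + 195/7) = sqrt(225021/7) = sqrt(1575147)/7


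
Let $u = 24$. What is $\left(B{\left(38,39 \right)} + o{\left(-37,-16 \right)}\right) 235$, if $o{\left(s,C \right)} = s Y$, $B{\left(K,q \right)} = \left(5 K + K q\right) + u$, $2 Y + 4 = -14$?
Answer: $476815$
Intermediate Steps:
$Y = -9$ ($Y = -2 + \frac{1}{2} \left(-14\right) = -2 - 7 = -9$)
$B{\left(K,q \right)} = 24 + 5 K + K q$ ($B{\left(K,q \right)} = \left(5 K + K q\right) + 24 = 24 + 5 K + K q$)
$o{\left(s,C \right)} = - 9 s$ ($o{\left(s,C \right)} = s \left(-9\right) = - 9 s$)
$\left(B{\left(38,39 \right)} + o{\left(-37,-16 \right)}\right) 235 = \left(\left(24 + 5 \cdot 38 + 38 \cdot 39\right) - -333\right) 235 = \left(\left(24 + 190 + 1482\right) + 333\right) 235 = \left(1696 + 333\right) 235 = 2029 \cdot 235 = 476815$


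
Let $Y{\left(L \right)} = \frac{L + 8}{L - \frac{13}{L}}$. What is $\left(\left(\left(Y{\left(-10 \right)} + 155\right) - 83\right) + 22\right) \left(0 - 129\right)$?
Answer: $- \frac{352514}{29} \approx -12156.0$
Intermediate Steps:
$Y{\left(L \right)} = \frac{8 + L}{L - \frac{13}{L}}$
$\left(\left(\left(Y{\left(-10 \right)} + 155\right) - 83\right) + 22\right) \left(0 - 129\right) = \left(\left(\left(- \frac{10 \left(8 - 10\right)}{-13 + \left(-10\right)^{2}} + 155\right) - 83\right) + 22\right) \left(0 - 129\right) = \left(\left(\left(\left(-10\right) \frac{1}{-13 + 100} \left(-2\right) + 155\right) - 83\right) + 22\right) \left(0 - 129\right) = \left(\left(\left(\left(-10\right) \frac{1}{87} \left(-2\right) + 155\right) - 83\right) + 22\right) \left(-129\right) = \left(\left(\left(\frac{20}{87} + 155\right) - 83\right) + 22\right) \left(-129\right) = \left(\left(\frac{13505}{87} - 83\right) + 22\right) \left(-129\right) = \left(\frac{6284}{87} + 22\right) \left(-129\right) = \frac{8198}{87} \left(-129\right) = - \frac{352514}{29}$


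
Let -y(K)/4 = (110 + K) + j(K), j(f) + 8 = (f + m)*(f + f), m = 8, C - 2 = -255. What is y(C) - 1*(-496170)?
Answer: 894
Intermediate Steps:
C = -253 (C = 2 - 255 = -253)
j(f) = -8 + 2*f*(8 + f) (j(f) = -8 + (f + 8)*(f + f) = -8 + (8 + f)*(2*f) = -8 + 2*f*(8 + f))
y(K) = -408 - 68*K - 8*K² (y(K) = -4*((110 + K) + (-8 + 2*K² + 16*K)) = -4*(102 + 2*K² + 17*K) = -408 - 68*K - 8*K²)
y(C) - 1*(-496170) = (-408 - 68*(-253) - 8*(-253)²) - 1*(-496170) = (-408 + 17204 - 8*64009) + 496170 = (-408 + 17204 - 512072) + 496170 = -495276 + 496170 = 894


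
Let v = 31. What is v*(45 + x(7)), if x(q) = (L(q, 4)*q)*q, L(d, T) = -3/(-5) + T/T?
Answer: 19127/5 ≈ 3825.4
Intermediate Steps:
L(d, T) = 8/5 (L(d, T) = -3*(-1/5) + 1 = 3/5 + 1 = 8/5)
x(q) = 8*q**2/5 (x(q) = (8*q/5)*q = 8*q**2/5)
v*(45 + x(7)) = 31*(45 + (8/5)*7**2) = 31*(45 + (8/5)*49) = 31*(45 + 392/5) = 31*(617/5) = 19127/5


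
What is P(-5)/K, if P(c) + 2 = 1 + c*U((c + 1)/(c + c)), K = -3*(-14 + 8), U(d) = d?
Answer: -⅙ ≈ -0.16667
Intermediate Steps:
K = 18 (K = -3*(-6) = 18)
P(c) = -½ + c/2 (P(c) = -2 + (1 + c*((c + 1)/(c + c))) = -2 + (1 + c*((1 + c)/((2*c)))) = -2 + (1 + c*((1 + c)*(1/(2*c)))) = -2 + (1 + c*((1 + c)/(2*c))) = -2 + (1 + (½ + c/2)) = -2 + (3/2 + c/2) = -½ + c/2)
P(-5)/K = (-½ + (½)*(-5))/18 = (-½ - 5/2)/18 = (1/18)*(-3) = -⅙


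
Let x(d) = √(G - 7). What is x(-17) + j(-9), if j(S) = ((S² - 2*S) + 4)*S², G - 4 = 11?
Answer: 8343 + 2*√2 ≈ 8345.8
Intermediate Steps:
G = 15 (G = 4 + 11 = 15)
j(S) = S²*(4 + S² - 2*S) (j(S) = (4 + S² - 2*S)*S² = S²*(4 + S² - 2*S))
x(d) = 2*√2 (x(d) = √(15 - 7) = √8 = 2*√2)
x(-17) + j(-9) = 2*√2 + (-9)²*(4 + (-9)² - 2*(-9)) = 2*√2 + 81*(4 + 81 + 18) = 2*√2 + 81*103 = 2*√2 + 8343 = 8343 + 2*√2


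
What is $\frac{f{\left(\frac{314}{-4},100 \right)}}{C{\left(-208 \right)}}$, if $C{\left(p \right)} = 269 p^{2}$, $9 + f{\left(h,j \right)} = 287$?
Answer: $\frac{139}{5819008} \approx 2.3887 \cdot 10^{-5}$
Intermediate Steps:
$f{\left(h,j \right)} = 278$ ($f{\left(h,j \right)} = -9 + 287 = 278$)
$\frac{f{\left(\frac{314}{-4},100 \right)}}{C{\left(-208 \right)}} = \frac{278}{269 \left(-208\right)^{2}} = \frac{278}{269 \cdot 43264} = \frac{278}{11638016} = 278 \cdot \frac{1}{11638016} = \frac{139}{5819008}$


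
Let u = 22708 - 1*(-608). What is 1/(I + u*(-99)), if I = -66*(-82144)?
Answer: 1/3113220 ≈ 3.2121e-7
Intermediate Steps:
u = 23316 (u = 22708 + 608 = 23316)
I = 5421504
1/(I + u*(-99)) = 1/(5421504 + 23316*(-99)) = 1/(5421504 - 2308284) = 1/3113220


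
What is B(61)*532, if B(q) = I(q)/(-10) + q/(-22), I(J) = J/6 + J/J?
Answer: -341411/165 ≈ -2069.2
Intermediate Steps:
I(J) = 1 + J/6 (I(J) = J*(⅙) + 1 = J/6 + 1 = 1 + J/6)
B(q) = -⅒ - 41*q/660 (B(q) = (1 + q/6)/(-10) + q/(-22) = (1 + q/6)*(-⅒) + q*(-1/22) = (-⅒ - q/60) - q/22 = -⅒ - 41*q/660)
B(61)*532 = (-⅒ - 41/660*61)*532 = (-⅒ - 2501/660)*532 = -2567/660*532 = -341411/165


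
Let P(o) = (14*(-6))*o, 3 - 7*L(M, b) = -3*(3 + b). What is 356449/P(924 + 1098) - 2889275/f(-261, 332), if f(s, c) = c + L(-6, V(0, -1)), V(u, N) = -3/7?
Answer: -24051966875807/2775825864 ≈ -8664.8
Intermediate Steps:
V(u, N) = -3/7 (V(u, N) = -3*⅐ = -3/7)
L(M, b) = 12/7 + 3*b/7 (L(M, b) = 3/7 - (-3)*(3 + b)/7 = 3/7 - (-9 - 3*b)/7 = 3/7 + (9/7 + 3*b/7) = 12/7 + 3*b/7)
P(o) = -84*o
f(s, c) = 75/49 + c (f(s, c) = c + (12/7 + (3/7)*(-3/7)) = c + (12/7 - 9/49) = c + 75/49 = 75/49 + c)
356449/P(924 + 1098) - 2889275/f(-261, 332) = 356449/((-84*(924 + 1098))) - 2889275/(75/49 + 332) = 356449/((-84*2022)) - 2889275/16343/49 = 356449/(-169848) - 2889275*49/16343 = 356449*(-1/169848) - 141574475/16343 = -356449/169848 - 141574475/16343 = -24051966875807/2775825864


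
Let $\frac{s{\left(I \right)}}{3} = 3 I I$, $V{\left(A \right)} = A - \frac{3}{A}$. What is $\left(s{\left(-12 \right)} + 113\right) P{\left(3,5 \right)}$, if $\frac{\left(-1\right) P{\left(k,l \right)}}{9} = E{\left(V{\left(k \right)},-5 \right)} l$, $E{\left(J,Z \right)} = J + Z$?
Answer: $190215$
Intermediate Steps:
$P{\left(k,l \right)} = - 9 l \left(-5 + k - \frac{3}{k}\right)$ ($P{\left(k,l \right)} = - 9 \left(\left(k - \frac{3}{k}\right) - 5\right) l = - 9 \left(-5 + k - \frac{3}{k}\right) l = - 9 l \left(-5 + k - \frac{3}{k}\right)$)
$s{\left(I \right)} = 9 I^{2}$ ($s{\left(I \right)} = 3 \cdot 3 I I = 3 \cdot 3 I^{2} = 9 I^{2}$)
$\left(s{\left(-12 \right)} + 113\right) P{\left(3,5 \right)} = \left(9 \left(-12\right)^{2} + 113\right) 9 \cdot 5 \cdot \frac{1}{3} \left(3 + 3 \left(5 - 3\right)\right) = \left(9 \cdot 144 + 113\right) 9 \cdot 5 \cdot \frac{1}{3} \left(3 + 3 \left(5 - 3\right)\right) = \left(1296 + 113\right) 9 \cdot 5 \cdot \frac{1}{3} \left(3 + 3 \cdot 2\right) = 1409 \cdot 9 \cdot 5 \cdot \frac{1}{3} \left(3 + 6\right) = 1409 \cdot 9 \cdot 5 \cdot \frac{1}{3} \cdot 9 = 1409 \cdot 135 = 190215$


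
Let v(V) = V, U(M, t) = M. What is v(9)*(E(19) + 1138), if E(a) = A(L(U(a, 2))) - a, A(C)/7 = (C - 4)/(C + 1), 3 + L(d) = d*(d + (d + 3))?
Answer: 374943/37 ≈ 10134.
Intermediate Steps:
L(d) = -3 + d*(3 + 2*d) (L(d) = -3 + d*(d + (d + 3)) = -3 + d*(d + (3 + d)) = -3 + d*(3 + 2*d))
A(C) = 7*(-4 + C)/(1 + C) (A(C) = 7*((C - 4)/(C + 1)) = 7*((-4 + C)/(1 + C)) = 7*(-4 + C)/(1 + C))
E(a) = -a + 7*(-7 + 2*a² + 3*a)/(-2 + 2*a² + 3*a) (E(a) = 7*(-4 + (-3 + 2*a² + 3*a))/(1 + (-3 + 2*a² + 3*a)) - a = 7*(-7 + 2*a² + 3*a)/(-2 + 2*a² + 3*a) - a = -a + 7*(-7 + 2*a² + 3*a)/(-2 + 2*a² + 3*a))
v(9)*(E(19) + 1138) = 9*((-49 - 2*19³ + 11*19² + 23*19)/(-2 + 2*19² + 3*19) + 1138) = 9*((-49 - 2*6859 + 11*361 + 437)/(-2 + 2*361 + 57) + 1138) = 9*((-49 - 13718 + 3971 + 437)/(-2 + 722 + 57) + 1138) = 9*(-9359/777 + 1138) = 9*((1/777)*(-9359) + 1138) = 9*(-1337/111 + 1138) = 9*(124981/111) = 374943/37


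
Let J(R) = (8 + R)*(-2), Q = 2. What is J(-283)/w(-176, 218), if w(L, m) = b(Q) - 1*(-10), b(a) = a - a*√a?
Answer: 825/17 + 275*√2/34 ≈ 59.968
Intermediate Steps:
b(a) = a - a^(3/2)
w(L, m) = 12 - 2*√2 (w(L, m) = (2 - 2^(3/2)) - 1*(-10) = (2 - 2*√2) + 10 = 12 - 2*√2)
J(R) = -16 - 2*R
J(-283)/w(-176, 218) = (-16 - 2*(-283))/(12 - 2*√2) = (-16 + 566)/(12 - 2*√2) = 550/(12 - 2*√2)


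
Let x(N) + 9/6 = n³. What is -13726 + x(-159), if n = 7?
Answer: -26769/2 ≈ -13385.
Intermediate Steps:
x(N) = 683/2 (x(N) = -3/2 + 7³ = -3/2 + 343 = 683/2)
-13726 + x(-159) = -13726 + 683/2 = -26769/2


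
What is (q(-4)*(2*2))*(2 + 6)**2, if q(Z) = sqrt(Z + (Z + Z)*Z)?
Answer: 512*sqrt(7) ≈ 1354.6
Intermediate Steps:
q(Z) = sqrt(Z + 2*Z**2) (q(Z) = sqrt(Z + (2*Z)*Z) = sqrt(Z + 2*Z**2))
(q(-4)*(2*2))*(2 + 6)**2 = (sqrt(-4*(1 + 2*(-4)))*(2*2))*(2 + 6)**2 = (sqrt(-4*(1 - 8))*4)*8**2 = (sqrt(-4*(-7))*4)*64 = (sqrt(28)*4)*64 = ((2*sqrt(7))*4)*64 = (8*sqrt(7))*64 = 512*sqrt(7)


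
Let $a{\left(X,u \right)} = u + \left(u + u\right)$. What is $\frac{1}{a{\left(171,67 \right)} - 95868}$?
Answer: $- \frac{1}{95667} \approx -1.0453 \cdot 10^{-5}$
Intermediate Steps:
$a{\left(X,u \right)} = 3 u$ ($a{\left(X,u \right)} = u + 2 u = 3 u$)
$\frac{1}{a{\left(171,67 \right)} - 95868} = \frac{1}{3 \cdot 67 - 95868} = \frac{1}{201 - 95868} = \frac{1}{-95667} = - \frac{1}{95667}$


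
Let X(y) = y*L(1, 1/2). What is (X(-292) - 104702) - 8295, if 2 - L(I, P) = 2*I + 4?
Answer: -111829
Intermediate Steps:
L(I, P) = -2 - 2*I (L(I, P) = 2 - (2*I + 4) = 2 - (4 + 2*I) = 2 + (-4 - 2*I) = -2 - 2*I)
X(y) = -4*y (X(y) = y*(-2 - 2*1) = y*(-2 - 2) = y*(-4) = -4*y)
(X(-292) - 104702) - 8295 = (-4*(-292) - 104702) - 8295 = (1168 - 104702) - 8295 = -103534 - 8295 = -111829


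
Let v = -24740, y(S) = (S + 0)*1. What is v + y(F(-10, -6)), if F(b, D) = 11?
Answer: -24729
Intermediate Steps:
y(S) = S (y(S) = S*1 = S)
v + y(F(-10, -6)) = -24740 + 11 = -24729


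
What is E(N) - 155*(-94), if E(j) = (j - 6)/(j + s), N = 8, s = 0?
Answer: 58281/4 ≈ 14570.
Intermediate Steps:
E(j) = (-6 + j)/j (E(j) = (j - 6)/(j + 0) = (-6 + j)/j)
E(N) - 155*(-94) = (-6 + 8)/8 - 155*(-94) = (1/8)*2 + 14570 = 1/4 + 14570 = 58281/4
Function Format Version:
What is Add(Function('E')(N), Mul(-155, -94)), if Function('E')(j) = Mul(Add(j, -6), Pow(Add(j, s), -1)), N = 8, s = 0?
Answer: Rational(58281, 4) ≈ 14570.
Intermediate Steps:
Function('E')(j) = Mul(Pow(j, -1), Add(-6, j)) (Function('E')(j) = Mul(Add(j, -6), Pow(Add(j, 0), -1)) = Mul(Add(-6, j), Pow(j, -1)) = Mul(Pow(j, -1), Add(-6, j)))
Add(Function('E')(N), Mul(-155, -94)) = Add(Mul(Pow(8, -1), Add(-6, 8)), Mul(-155, -94)) = Add(Mul(Rational(1, 8), 2), 14570) = Add(Rational(1, 4), 14570) = Rational(58281, 4)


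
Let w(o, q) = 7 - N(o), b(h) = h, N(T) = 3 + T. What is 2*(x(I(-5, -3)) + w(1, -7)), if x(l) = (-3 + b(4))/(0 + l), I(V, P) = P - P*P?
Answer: 35/6 ≈ 5.8333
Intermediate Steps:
w(o, q) = 4 - o (w(o, q) = 7 - (3 + o) = 7 + (-3 - o) = 4 - o)
I(V, P) = P - P²
x(l) = 1/l (x(l) = (-3 + 4)/(0 + l) = 1/l)
2*(x(I(-5, -3)) + w(1, -7)) = 2*(1/(-3*(1 - 1*(-3))) + (4 - 1*1)) = 2*(1/(-3*(1 + 3)) + (4 - 1)) = 2*(1/(-3*4) + 3) = 2*(1/(-12) + 3) = 2*(-1/12 + 3) = 2*(35/12) = 35/6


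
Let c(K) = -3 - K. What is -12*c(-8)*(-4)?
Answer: 240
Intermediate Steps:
-12*c(-8)*(-4) = -12*(-3 - 1*(-8))*(-4) = -12*(-3 + 8)*(-4) = -12*5*(-4) = -60*(-4) = 240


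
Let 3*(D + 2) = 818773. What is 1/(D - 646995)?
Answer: -3/1122218 ≈ -2.6733e-6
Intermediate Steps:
D = 818767/3 (D = -2 + (1/3)*818773 = -2 + 818773/3 = 818767/3 ≈ 2.7292e+5)
1/(D - 646995) = 1/(818767/3 - 646995) = 1/(-1122218/3) = -3/1122218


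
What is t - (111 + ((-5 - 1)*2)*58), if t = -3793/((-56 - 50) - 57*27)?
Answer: 966118/1645 ≈ 587.31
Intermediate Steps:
t = 3793/1645 (t = -3793/(-106 - 1539) = -3793/(-1645) = -3793*(-1/1645) = 3793/1645 ≈ 2.3058)
t - (111 + ((-5 - 1)*2)*58) = 3793/1645 - (111 + ((-5 - 1)*2)*58) = 3793/1645 - (111 - 6*2*58) = 3793/1645 - (111 - 12*58) = 3793/1645 - (111 - 696) = 3793/1645 - 1*(-585) = 3793/1645 + 585 = 966118/1645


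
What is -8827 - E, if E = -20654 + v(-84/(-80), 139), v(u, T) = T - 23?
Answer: 11711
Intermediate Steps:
v(u, T) = -23 + T
E = -20538 (E = -20654 + (-23 + 139) = -20654 + 116 = -20538)
-8827 - E = -8827 - 1*(-20538) = -8827 + 20538 = 11711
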